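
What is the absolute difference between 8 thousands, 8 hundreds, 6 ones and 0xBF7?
Convert 8 thousands, 8 hundreds, 6 ones (place-value notation) → 8×1000 + 8×100 + 6 = 8806 (decimal)
Convert 0xBF7 (hexadecimal) → 11×256 + 15×16 + 7 = 3063 (decimal)
Compute |8806 - 3063| = 5743
5743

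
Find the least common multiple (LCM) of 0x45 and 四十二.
Convert 0x45 (hexadecimal) → 4×16 + 5 = 69 (decimal)
Convert 四十二 (Chinese numeral) → 4×10 + 2 = 42 (decimal)
Compute lcm(69, 42) = 966
966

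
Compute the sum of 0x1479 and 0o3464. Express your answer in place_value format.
Convert 0x1479 (hexadecimal) → 1×4096 + 4×256 + 7×16 + 9 = 5241 (decimal)
Convert 0o3464 (octal) → 3×512 + 4×64 + 6×8 + 4 = 1844 (decimal)
Compute 5241 + 1844 = 7085
Convert 7085 (decimal) → 7085 = 7×1000 + 8×10 + 5 → 7 thousands, 8 tens, 5 ones (place-value notation)
7 thousands, 8 tens, 5 ones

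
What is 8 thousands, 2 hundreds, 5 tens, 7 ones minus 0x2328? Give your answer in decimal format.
Convert 8 thousands, 2 hundreds, 5 tens, 7 ones (place-value notation) → 8×1000 + 2×100 + 5×10 + 7 = 8257 (decimal)
Convert 0x2328 (hexadecimal) → 2×4096 + 3×256 + 2×16 + 8 = 9000 (decimal)
Compute 8257 - 9000 = -743
-743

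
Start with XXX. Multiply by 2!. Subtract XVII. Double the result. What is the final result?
Convert XXX (Roman numeral) → 10 + 10 + 10 = 30 (decimal)
Start: 30
Convert 2! (factorial) → 2 (decimal)
30 × 2 = 60
Convert XVII (Roman numeral) → 10 + 5 + 1 + 1 = 17 (decimal)
60 - 17 = 43
43 × 2 = 86
86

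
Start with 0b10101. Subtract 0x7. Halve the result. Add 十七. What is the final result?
Convert 0b10101 (binary) → 16 + 4 + 1 = 21 (decimal)
Start: 21
Convert 0x7 (hexadecimal) → 7 (decimal)
21 - 7 = 14
14 ÷ 2 = 7
Convert 十七 (Chinese numeral) → 1×10 + 7 = 17 (decimal)
7 + 17 = 24
24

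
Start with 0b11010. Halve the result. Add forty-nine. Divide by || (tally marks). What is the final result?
Convert 0b11010 (binary) → 16 + 8 + 2 = 26 (decimal)
Start: 26
26 ÷ 2 = 13
Convert forty-nine (English words) → 49 (decimal)
13 + 49 = 62
Convert || (tally marks) → 2 (decimal)
62 ÷ 2 = 31
31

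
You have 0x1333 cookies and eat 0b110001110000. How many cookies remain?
Convert 0x1333 (hexadecimal) → 1×4096 + 3×256 + 3×16 + 3 = 4915 (decimal)
Convert 0b110001110000 (binary) → 2048 + 1024 + 64 + 32 + 16 = 3184 (decimal)
Compute 4915 - 3184 = 1731
1731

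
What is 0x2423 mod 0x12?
Convert 0x2423 (hexadecimal) → 2×4096 + 4×256 + 2×16 + 3 = 9251 (decimal)
Convert 0x12 (hexadecimal) → 1×16 + 2 = 18 (decimal)
Compute 9251 mod 18 = 17
17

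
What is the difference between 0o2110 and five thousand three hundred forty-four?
Convert 0o2110 (octal) → 2×512 + 1×64 + 1×8 = 1096 (decimal)
Convert five thousand three hundred forty-four (English words) → 5×1000 + 3×100 + 44 = 5344 (decimal)
Difference: |1096 - 5344| = 4248
4248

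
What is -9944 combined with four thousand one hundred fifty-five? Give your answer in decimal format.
Convert four thousand one hundred fifty-five (English words) → 4×1000 + 1×100 + 55 = 4155 (decimal)
Compute -9944 + 4155 = -5789
-5789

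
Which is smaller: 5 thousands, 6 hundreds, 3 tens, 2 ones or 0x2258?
Convert 5 thousands, 6 hundreds, 3 tens, 2 ones (place-value notation) → 5×1000 + 6×100 + 3×10 + 2 = 5632 (decimal)
Convert 0x2258 (hexadecimal) → 2×4096 + 2×256 + 5×16 + 8 = 8792 (decimal)
Compare 5632 vs 8792: smaller = 5632
5632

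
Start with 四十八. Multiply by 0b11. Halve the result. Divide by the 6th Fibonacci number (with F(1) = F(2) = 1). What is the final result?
Convert 四十八 (Chinese numeral) → 4×10 + 8 = 48 (decimal)
Start: 48
Convert 0b11 (binary) → 2 + 1 = 3 (decimal)
48 × 3 = 144
144 ÷ 2 = 72
Convert the 6th Fibonacci number (with F(1) = F(2) = 1) (Fibonacci index) → 1, 1, 2, 3, 5, 8 → 8 (decimal)
72 ÷ 8 = 9
9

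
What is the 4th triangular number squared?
The 4th triangular number = 4×5/2 = 10
Compute 10² = 10 × 10 = 100
100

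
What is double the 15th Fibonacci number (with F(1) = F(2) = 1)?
The 15th Fibonacci number (with F(1) = F(2) = 1): 1, 1, 2, 3, 5, 8, 13, 21, 34, 55, 89, 144, 233, 377, 610 → 610
Compute 610 × 2 = 1220
1220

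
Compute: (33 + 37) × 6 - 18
Parentheses first: 33 + 37 = 70
Multiply: 70 × 6 = 420
Subtract: 420 - 18 = 402
402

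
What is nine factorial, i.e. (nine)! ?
Convert nine (English words) → 9 (decimal)
Compute 9! = 362880
362880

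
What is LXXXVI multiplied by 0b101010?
Convert LXXXVI (Roman numeral) → 50 + 10 + 10 + 10 + 5 + 1 = 86 (decimal)
Convert 0b101010 (binary) → 32 + 8 + 2 = 42 (decimal)
Compute 86 × 42 = 3612
3612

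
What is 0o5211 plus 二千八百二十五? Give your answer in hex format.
Convert 0o5211 (octal) → 5×512 + 2×64 + 1×8 + 1 = 2697 (decimal)
Convert 二千八百二十五 (Chinese numeral) → 2×1000 + 8×100 + 2×10 + 5 = 2825 (decimal)
Compute 2697 + 2825 = 5522
Convert 5522 (decimal) → 5522 = 1×4096 + 5×256 + 9×16 + 2 → 0x1592 (hexadecimal)
0x1592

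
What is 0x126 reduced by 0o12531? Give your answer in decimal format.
Convert 0x126 (hexadecimal) → 1×256 + 2×16 + 6 = 294 (decimal)
Convert 0o12531 (octal) → 1×4096 + 2×512 + 5×64 + 3×8 + 1 = 5465 (decimal)
Compute 294 - 5465 = -5171
-5171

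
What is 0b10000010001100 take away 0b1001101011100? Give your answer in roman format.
Convert 0b10000010001100 (binary) → 8192 + 128 + 8 + 4 = 8332 (decimal)
Convert 0b1001101011100 (binary) → 4096 + 512 + 256 + 64 + 16 + 8 + 4 = 4956 (decimal)
Compute 8332 - 4956 = 3376
Convert 3376 (decimal) → 3376 = 1000 + 1000 + 1000 + 100 + 100 + 100 + 50 + 10 + 10 + 5 + 1 → MMMCCCLXXVI (Roman numeral)
MMMCCCLXXVI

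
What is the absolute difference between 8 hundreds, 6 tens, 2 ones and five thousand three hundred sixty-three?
Convert 8 hundreds, 6 tens, 2 ones (place-value notation) → 8×100 + 6×10 + 2 = 862 (decimal)
Convert five thousand three hundred sixty-three (English words) → 5×1000 + 3×100 + 63 = 5363 (decimal)
Compute |862 - 5363| = 4501
4501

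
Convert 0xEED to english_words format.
Convert 0xEED (hexadecimal) → 14×256 + 14×16 + 13 = 3821 (decimal)
Convert 3821 (decimal) → 3821 = 3×1000 + 8×100 + 21 → three thousand eight hundred twenty-one (English words)
three thousand eight hundred twenty-one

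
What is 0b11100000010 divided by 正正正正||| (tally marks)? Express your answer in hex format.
Convert 0b11100000010 (binary) → 1024 + 512 + 256 + 2 = 1794 (decimal)
Convert 正正正正||| (tally marks) → 5 + 5 + 5 + 5 + 3 = 23 (decimal)
Compute 1794 ÷ 23 = 78
Convert 78 (decimal) → 78 = 4×16 + 14 → 0x4E (hexadecimal)
0x4E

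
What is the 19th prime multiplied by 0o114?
Convert the 19th prime (prime index) → 67 (decimal)
Convert 0o114 (octal) → 1×64 + 1×8 + 4 = 76 (decimal)
Compute 67 × 76 = 5092
5092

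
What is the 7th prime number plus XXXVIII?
The 7th prime number = 17
Convert XXXVIII (Roman numeral) → 10 + 10 + 10 + 5 + 1 + 1 + 1 = 38 (decimal)
Compute 17 + 38 = 55
55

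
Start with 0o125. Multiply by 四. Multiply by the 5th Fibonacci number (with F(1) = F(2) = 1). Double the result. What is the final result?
Convert 0o125 (octal) → 1×64 + 2×8 + 5 = 85 (decimal)
Start: 85
Convert 四 (Chinese numeral) → 4 (decimal)
85 × 4 = 340
Convert the 5th Fibonacci number (with F(1) = F(2) = 1) (Fibonacci index) → 1, 1, 2, 3, 5 → 5 (decimal)
340 × 5 = 1700
1700 × 2 = 3400
3400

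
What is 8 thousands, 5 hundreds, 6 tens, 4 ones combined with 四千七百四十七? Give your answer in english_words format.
Convert 8 thousands, 5 hundreds, 6 tens, 4 ones (place-value notation) → 8×1000 + 5×100 + 6×10 + 4 = 8564 (decimal)
Convert 四千七百四十七 (Chinese numeral) → 4×1000 + 7×100 + 4×10 + 7 = 4747 (decimal)
Compute 8564 + 4747 = 13311
Convert 13311 (decimal) → 13311 = 13×1000 + 3×100 + 11 → thirteen thousand three hundred eleven (English words)
thirteen thousand three hundred eleven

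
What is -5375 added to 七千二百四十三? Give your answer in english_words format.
Convert 七千二百四十三 (Chinese numeral) → 7×1000 + 2×100 + 4×10 + 3 = 7243 (decimal)
Compute -5375 + 7243 = 1868
Convert 1868 (decimal) → 1868 = 1×1000 + 8×100 + 68 → one thousand eight hundred sixty-eight (English words)
one thousand eight hundred sixty-eight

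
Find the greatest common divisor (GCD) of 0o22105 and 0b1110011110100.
Convert 0o22105 (octal) → 2×4096 + 2×512 + 1×64 + 5 = 9285 (decimal)
Convert 0b1110011110100 (binary) → 4096 + 2048 + 1024 + 128 + 64 + 32 + 16 + 4 = 7412 (decimal)
Compute gcd(9285, 7412) = 1
1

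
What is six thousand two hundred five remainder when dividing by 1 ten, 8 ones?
Convert six thousand two hundred five (English words) → 6×1000 + 2×100 + 5 = 6205 (decimal)
Convert 1 ten, 8 ones (place-value notation) → 1×10 + 8 = 18 (decimal)
Compute 6205 mod 18 = 13
13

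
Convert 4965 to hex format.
Convert 4965 (decimal) → 4965 = 1×4096 + 3×256 + 6×16 + 5 → 0x1365 (hexadecimal)
0x1365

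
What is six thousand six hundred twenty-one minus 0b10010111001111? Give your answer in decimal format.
Convert six thousand six hundred twenty-one (English words) → 6×1000 + 6×100 + 21 = 6621 (decimal)
Convert 0b10010111001111 (binary) → 8192 + 1024 + 256 + 128 + 64 + 8 + 4 + 2 + 1 = 9679 (decimal)
Compute 6621 - 9679 = -3058
-3058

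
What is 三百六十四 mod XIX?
Convert 三百六十四 (Chinese numeral) → 3×100 + 6×10 + 4 = 364 (decimal)
Convert XIX (Roman numeral) → 10 + 9 = 19 (decimal)
Compute 364 mod 19 = 3
3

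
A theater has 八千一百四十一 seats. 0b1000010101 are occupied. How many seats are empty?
Convert 八千一百四十一 (Chinese numeral) → 8×1000 + 1×100 + 4×10 + 1 = 8141 (decimal)
Convert 0b1000010101 (binary) → 512 + 16 + 4 + 1 = 533 (decimal)
Compute 8141 - 533 = 7608
7608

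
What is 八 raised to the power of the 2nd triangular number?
Convert 八 (Chinese numeral) → 8 (decimal)
Convert the 2nd triangular number (triangular index) → 2×3/2 = 3 (decimal)
Compute 8 ^ 3 = 512
512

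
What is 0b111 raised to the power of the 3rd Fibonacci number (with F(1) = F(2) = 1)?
Convert 0b111 (binary) → 4 + 2 + 1 = 7 (decimal)
Convert the 3rd Fibonacci number (with F(1) = F(2) = 1) (Fibonacci index) → 1, 1, 2 → 2 (decimal)
Compute 7 ^ 2 = 49
49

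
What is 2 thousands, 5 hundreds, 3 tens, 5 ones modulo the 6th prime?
Convert 2 thousands, 5 hundreds, 3 tens, 5 ones (place-value notation) → 2×1000 + 5×100 + 3×10 + 5 = 2535 (decimal)
Convert the 6th prime (prime index) → 13 (decimal)
Compute 2535 mod 13 = 0
0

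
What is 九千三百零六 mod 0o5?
Convert 九千三百零六 (Chinese numeral) → 9×1000 + 3×100 + 6 = 9306 (decimal)
Convert 0o5 (octal) → 5 (decimal)
Compute 9306 mod 5 = 1
1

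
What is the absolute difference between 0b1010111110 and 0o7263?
Convert 0b1010111110 (binary) → 512 + 128 + 32 + 16 + 8 + 4 + 2 = 702 (decimal)
Convert 0o7263 (octal) → 7×512 + 2×64 + 6×8 + 3 = 3763 (decimal)
Compute |702 - 3763| = 3061
3061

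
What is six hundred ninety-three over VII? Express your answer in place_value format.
Convert six hundred ninety-three (English words) → 6×100 + 93 = 693 (decimal)
Convert VII (Roman numeral) → 5 + 1 + 1 = 7 (decimal)
Compute 693 ÷ 7 = 99
Convert 99 (decimal) → 99 = 9×10 + 9 → 9 tens, 9 ones (place-value notation)
9 tens, 9 ones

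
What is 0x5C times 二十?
Convert 0x5C (hexadecimal) → 5×16 + 12 = 92 (decimal)
Convert 二十 (Chinese numeral) → 2×10 = 20 (decimal)
Compute 92 × 20 = 1840
1840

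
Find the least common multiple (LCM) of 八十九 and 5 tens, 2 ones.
Convert 八十九 (Chinese numeral) → 8×10 + 9 = 89 (decimal)
Convert 5 tens, 2 ones (place-value notation) → 5×10 + 2 = 52 (decimal)
Compute lcm(89, 52) = 4628
4628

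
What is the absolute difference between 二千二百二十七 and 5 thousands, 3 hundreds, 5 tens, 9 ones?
Convert 二千二百二十七 (Chinese numeral) → 2×1000 + 2×100 + 2×10 + 7 = 2227 (decimal)
Convert 5 thousands, 3 hundreds, 5 tens, 9 ones (place-value notation) → 5×1000 + 3×100 + 5×10 + 9 = 5359 (decimal)
Compute |2227 - 5359| = 3132
3132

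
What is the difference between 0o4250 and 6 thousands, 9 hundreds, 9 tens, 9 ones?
Convert 0o4250 (octal) → 4×512 + 2×64 + 5×8 = 2216 (decimal)
Convert 6 thousands, 9 hundreds, 9 tens, 9 ones (place-value notation) → 6×1000 + 9×100 + 9×10 + 9 = 6999 (decimal)
Difference: |2216 - 6999| = 4783
4783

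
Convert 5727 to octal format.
Convert 5727 (decimal) → 5727 = 1×4096 + 3×512 + 1×64 + 3×8 + 7 → 0o13137 (octal)
0o13137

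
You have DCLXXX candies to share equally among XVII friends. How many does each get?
Convert DCLXXX (Roman numeral) → 500 + 100 + 50 + 10 + 10 + 10 = 680 (decimal)
Convert XVII (Roman numeral) → 10 + 5 + 1 + 1 = 17 (decimal)
Compute 680 ÷ 17 = 40
40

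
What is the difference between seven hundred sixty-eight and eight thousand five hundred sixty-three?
Convert seven hundred sixty-eight (English words) → 7×100 + 68 = 768 (decimal)
Convert eight thousand five hundred sixty-three (English words) → 8×1000 + 5×100 + 63 = 8563 (decimal)
Difference: |768 - 8563| = 7795
7795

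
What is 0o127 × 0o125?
Convert 0o127 (octal) → 1×64 + 2×8 + 7 = 87 (decimal)
Convert 0o125 (octal) → 1×64 + 2×8 + 5 = 85 (decimal)
Compute 87 × 85 = 7395
7395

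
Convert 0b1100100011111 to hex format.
Convert 0b1100100011111 (binary) → 4096 + 2048 + 256 + 16 + 8 + 4 + 2 + 1 = 6431 (decimal)
Convert 6431 (decimal) → 6431 = 1×4096 + 9×256 + 1×16 + 15 → 0x191F (hexadecimal)
0x191F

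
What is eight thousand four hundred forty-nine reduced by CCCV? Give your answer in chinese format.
Convert eight thousand four hundred forty-nine (English words) → 8×1000 + 4×100 + 49 = 8449 (decimal)
Convert CCCV (Roman numeral) → 100 + 100 + 100 + 5 = 305 (decimal)
Compute 8449 - 305 = 8144
Convert 8144 (decimal) → 8144 = 8×1000 + 1×100 + 4×10 + 4 → 八千一百四十四 (Chinese numeral)
八千一百四十四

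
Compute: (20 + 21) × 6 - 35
Parentheses first: 20 + 21 = 41
Multiply: 41 × 6 = 246
Subtract: 246 - 35 = 211
211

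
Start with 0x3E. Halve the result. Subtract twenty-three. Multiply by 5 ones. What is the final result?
Convert 0x3E (hexadecimal) → 3×16 + 14 = 62 (decimal)
Start: 62
62 ÷ 2 = 31
Convert twenty-three (English words) → 23 (decimal)
31 - 23 = 8
Convert 5 ones (place-value notation) → 5 (decimal)
8 × 5 = 40
40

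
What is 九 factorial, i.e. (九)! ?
Convert 九 (Chinese numeral) → 9 (decimal)
Compute 9! = 362880
362880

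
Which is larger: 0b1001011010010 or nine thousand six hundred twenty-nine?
Convert 0b1001011010010 (binary) → 4096 + 512 + 128 + 64 + 16 + 2 = 4818 (decimal)
Convert nine thousand six hundred twenty-nine (English words) → 9×1000 + 6×100 + 29 = 9629 (decimal)
Compare 4818 vs 9629: larger = 9629
9629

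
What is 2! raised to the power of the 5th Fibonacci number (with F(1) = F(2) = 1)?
Convert 2! (factorial) → 2 (decimal)
Convert the 5th Fibonacci number (with F(1) = F(2) = 1) (Fibonacci index) → 1, 1, 2, 3, 5 → 5 (decimal)
Compute 2 ^ 5 = 32
32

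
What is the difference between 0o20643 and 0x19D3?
Convert 0o20643 (octal) → 2×4096 + 6×64 + 4×8 + 3 = 8611 (decimal)
Convert 0x19D3 (hexadecimal) → 1×4096 + 9×256 + 13×16 + 3 = 6611 (decimal)
Difference: |8611 - 6611| = 2000
2000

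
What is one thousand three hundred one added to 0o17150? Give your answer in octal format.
Convert one thousand three hundred one (English words) → 1×1000 + 3×100 + 1 = 1301 (decimal)
Convert 0o17150 (octal) → 1×4096 + 7×512 + 1×64 + 5×8 = 7784 (decimal)
Compute 1301 + 7784 = 9085
Convert 9085 (decimal) → 9085 = 2×4096 + 1×512 + 5×64 + 7×8 + 5 → 0o21575 (octal)
0o21575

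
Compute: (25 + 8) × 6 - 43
Parentheses first: 25 + 8 = 33
Multiply: 33 × 6 = 198
Subtract: 198 - 43 = 155
155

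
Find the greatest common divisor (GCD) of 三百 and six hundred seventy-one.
Convert 三百 (Chinese numeral) → 3×100 = 300 (decimal)
Convert six hundred seventy-one (English words) → 6×100 + 71 = 671 (decimal)
Compute gcd(300, 671) = 1
1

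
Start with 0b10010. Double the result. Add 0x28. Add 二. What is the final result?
Convert 0b10010 (binary) → 16 + 2 = 18 (decimal)
Start: 18
18 × 2 = 36
Convert 0x28 (hexadecimal) → 2×16 + 8 = 40 (decimal)
36 + 40 = 76
Convert 二 (Chinese numeral) → 2 (decimal)
76 + 2 = 78
78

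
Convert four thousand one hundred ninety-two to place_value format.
Convert four thousand one hundred ninety-two (English words) → 4×1000 + 1×100 + 92 = 4192 (decimal)
Convert 4192 (decimal) → 4192 = 4×1000 + 1×100 + 9×10 + 2 → 4 thousands, 1 hundred, 9 tens, 2 ones (place-value notation)
4 thousands, 1 hundred, 9 tens, 2 ones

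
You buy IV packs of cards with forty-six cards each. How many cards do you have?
Convert forty-six (English words) → 46 (decimal)
Convert IV (Roman numeral) → 4 (decimal)
Compute 46 × 4 = 184
184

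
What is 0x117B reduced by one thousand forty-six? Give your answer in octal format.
Convert 0x117B (hexadecimal) → 1×4096 + 1×256 + 7×16 + 11 = 4475 (decimal)
Convert one thousand forty-six (English words) → 1×1000 + 46 = 1046 (decimal)
Compute 4475 - 1046 = 3429
Convert 3429 (decimal) → 3429 = 6×512 + 5×64 + 4×8 + 5 → 0o6545 (octal)
0o6545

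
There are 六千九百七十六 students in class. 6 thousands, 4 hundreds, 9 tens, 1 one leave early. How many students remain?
Convert 六千九百七十六 (Chinese numeral) → 6×1000 + 9×100 + 7×10 + 6 = 6976 (decimal)
Convert 6 thousands, 4 hundreds, 9 tens, 1 one (place-value notation) → 6×1000 + 4×100 + 9×10 + 1 = 6491 (decimal)
Compute 6976 - 6491 = 485
485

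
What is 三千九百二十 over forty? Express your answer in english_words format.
Convert 三千九百二十 (Chinese numeral) → 3×1000 + 9×100 + 2×10 = 3920 (decimal)
Convert forty (English words) → 40 (decimal)
Compute 3920 ÷ 40 = 98
Convert 98 (decimal) → ninety-eight (English words)
ninety-eight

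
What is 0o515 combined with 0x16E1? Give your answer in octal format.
Convert 0o515 (octal) → 5×64 + 1×8 + 5 = 333 (decimal)
Convert 0x16E1 (hexadecimal) → 1×4096 + 6×256 + 14×16 + 1 = 5857 (decimal)
Compute 333 + 5857 = 6190
Convert 6190 (decimal) → 6190 = 1×4096 + 4×512 + 5×8 + 6 → 0o14056 (octal)
0o14056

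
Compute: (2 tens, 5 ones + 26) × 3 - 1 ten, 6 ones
Convert 2 tens, 5 ones (place-value notation) → 2×10 + 5 = 25 (decimal)
Convert 1 ten, 6 ones (place-value notation) → 1×10 + 6 = 16 (decimal)
Expression in decimal: (25 + 26) × 3 - 16
Parentheses first: 25 + 26 = 51
Multiply: 51 × 3 = 153
Subtract: 153 - 16 = 137
137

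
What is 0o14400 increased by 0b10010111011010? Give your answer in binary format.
Convert 0o14400 (octal) → 1×4096 + 4×512 + 4×64 = 6400 (decimal)
Convert 0b10010111011010 (binary) → 8192 + 1024 + 256 + 128 + 64 + 16 + 8 + 2 = 9690 (decimal)
Compute 6400 + 9690 = 16090
Convert 16090 (decimal) → 16090 = 8192 + 4096 + 2048 + 1024 + 512 + 128 + 64 + 16 + 8 + 2 → 0b11111011011010 (binary)
0b11111011011010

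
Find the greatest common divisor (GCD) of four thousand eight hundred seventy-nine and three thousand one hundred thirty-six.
Convert four thousand eight hundred seventy-nine (English words) → 4×1000 + 8×100 + 79 = 4879 (decimal)
Convert three thousand one hundred thirty-six (English words) → 3×1000 + 1×100 + 36 = 3136 (decimal)
Compute gcd(4879, 3136) = 7
7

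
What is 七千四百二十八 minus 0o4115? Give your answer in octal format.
Convert 七千四百二十八 (Chinese numeral) → 7×1000 + 4×100 + 2×10 + 8 = 7428 (decimal)
Convert 0o4115 (octal) → 4×512 + 1×64 + 1×8 + 5 = 2125 (decimal)
Compute 7428 - 2125 = 5303
Convert 5303 (decimal) → 5303 = 1×4096 + 2×512 + 2×64 + 6×8 + 7 → 0o12267 (octal)
0o12267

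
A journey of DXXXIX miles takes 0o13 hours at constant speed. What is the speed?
Convert DXXXIX (Roman numeral) → 500 + 10 + 10 + 10 + 9 = 539 (decimal)
Convert 0o13 (octal) → 1×8 + 3 = 11 (decimal)
Compute 539 ÷ 11 = 49
49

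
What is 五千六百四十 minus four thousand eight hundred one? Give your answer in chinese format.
Convert 五千六百四十 (Chinese numeral) → 5×1000 + 6×100 + 4×10 = 5640 (decimal)
Convert four thousand eight hundred one (English words) → 4×1000 + 8×100 + 1 = 4801 (decimal)
Compute 5640 - 4801 = 839
Convert 839 (decimal) → 839 = 8×100 + 3×10 + 9 → 八百三十九 (Chinese numeral)
八百三十九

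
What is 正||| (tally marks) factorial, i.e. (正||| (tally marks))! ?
Convert 正||| (tally marks) → 5 + 3 = 8 (decimal)
Compute 8! = 40320
40320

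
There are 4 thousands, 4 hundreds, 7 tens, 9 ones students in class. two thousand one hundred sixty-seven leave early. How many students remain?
Convert 4 thousands, 4 hundreds, 7 tens, 9 ones (place-value notation) → 4×1000 + 4×100 + 7×10 + 9 = 4479 (decimal)
Convert two thousand one hundred sixty-seven (English words) → 2×1000 + 1×100 + 67 = 2167 (decimal)
Compute 4479 - 2167 = 2312
2312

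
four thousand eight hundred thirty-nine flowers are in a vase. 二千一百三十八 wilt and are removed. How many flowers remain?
Convert four thousand eight hundred thirty-nine (English words) → 4×1000 + 8×100 + 39 = 4839 (decimal)
Convert 二千一百三十八 (Chinese numeral) → 2×1000 + 1×100 + 3×10 + 8 = 2138 (decimal)
Compute 4839 - 2138 = 2701
2701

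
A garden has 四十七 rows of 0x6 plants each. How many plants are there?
Convert 0x6 (hexadecimal) → 6 (decimal)
Convert 四十七 (Chinese numeral) → 4×10 + 7 = 47 (decimal)
Compute 6 × 47 = 282
282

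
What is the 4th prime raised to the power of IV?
Convert the 4th prime (prime index) → 7 (decimal)
Convert IV (Roman numeral) → 4 (decimal)
Compute 7 ^ 4 = 2401
2401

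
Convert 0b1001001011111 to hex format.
Convert 0b1001001011111 (binary) → 4096 + 512 + 64 + 16 + 8 + 4 + 2 + 1 = 4703 (decimal)
Convert 4703 (decimal) → 4703 = 1×4096 + 2×256 + 5×16 + 15 → 0x125F (hexadecimal)
0x125F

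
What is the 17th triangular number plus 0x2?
The 17th triangular number = 17×18/2 = 153
Convert 0x2 (hexadecimal) → 2 (decimal)
Compute 153 + 2 = 155
155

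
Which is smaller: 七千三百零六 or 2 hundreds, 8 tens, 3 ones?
Convert 七千三百零六 (Chinese numeral) → 7×1000 + 3×100 + 6 = 7306 (decimal)
Convert 2 hundreds, 8 tens, 3 ones (place-value notation) → 2×100 + 8×10 + 3 = 283 (decimal)
Compare 7306 vs 283: smaller = 283
283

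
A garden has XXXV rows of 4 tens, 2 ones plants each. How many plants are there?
Convert 4 tens, 2 ones (place-value notation) → 4×10 + 2 = 42 (decimal)
Convert XXXV (Roman numeral) → 10 + 10 + 10 + 5 = 35 (decimal)
Compute 42 × 35 = 1470
1470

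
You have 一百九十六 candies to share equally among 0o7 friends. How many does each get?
Convert 一百九十六 (Chinese numeral) → 1×100 + 9×10 + 6 = 196 (decimal)
Convert 0o7 (octal) → 7 (decimal)
Compute 196 ÷ 7 = 28
28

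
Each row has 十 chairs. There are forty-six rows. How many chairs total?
Convert 十 (Chinese numeral) → 1×10 = 10 (decimal)
Convert forty-six (English words) → 46 (decimal)
Compute 10 × 46 = 460
460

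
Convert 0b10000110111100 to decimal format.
Convert 0b10000110111100 (binary) → 8192 + 256 + 128 + 32 + 16 + 8 + 4 = 8636 (decimal)
8636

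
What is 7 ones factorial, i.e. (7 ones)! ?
Convert 7 ones (place-value notation) → 7 (decimal)
Compute 7! = 5040
5040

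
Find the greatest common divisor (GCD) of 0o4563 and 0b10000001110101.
Convert 0o4563 (octal) → 4×512 + 5×64 + 6×8 + 3 = 2419 (decimal)
Convert 0b10000001110101 (binary) → 8192 + 64 + 32 + 16 + 4 + 1 = 8309 (decimal)
Compute gcd(2419, 8309) = 1
1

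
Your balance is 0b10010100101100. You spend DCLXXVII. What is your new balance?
Convert 0b10010100101100 (binary) → 8192 + 1024 + 256 + 32 + 8 + 4 = 9516 (decimal)
Convert DCLXXVII (Roman numeral) → 500 + 100 + 50 + 10 + 10 + 5 + 1 + 1 = 677 (decimal)
Compute 9516 - 677 = 8839
8839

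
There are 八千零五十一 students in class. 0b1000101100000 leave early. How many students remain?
Convert 八千零五十一 (Chinese numeral) → 8×1000 + 5×10 + 1 = 8051 (decimal)
Convert 0b1000101100000 (binary) → 4096 + 256 + 64 + 32 = 4448 (decimal)
Compute 8051 - 4448 = 3603
3603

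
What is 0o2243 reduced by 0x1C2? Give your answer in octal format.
Convert 0o2243 (octal) → 2×512 + 2×64 + 4×8 + 3 = 1187 (decimal)
Convert 0x1C2 (hexadecimal) → 1×256 + 12×16 + 2 = 450 (decimal)
Compute 1187 - 450 = 737
Convert 737 (decimal) → 737 = 1×512 + 3×64 + 4×8 + 1 → 0o1341 (octal)
0o1341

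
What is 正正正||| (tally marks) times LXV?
Convert 正正正||| (tally marks) → 5 + 5 + 5 + 3 = 18 (decimal)
Convert LXV (Roman numeral) → 50 + 10 + 5 = 65 (decimal)
Compute 18 × 65 = 1170
1170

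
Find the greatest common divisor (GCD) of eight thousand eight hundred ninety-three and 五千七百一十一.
Convert eight thousand eight hundred ninety-three (English words) → 8×1000 + 8×100 + 93 = 8893 (decimal)
Convert 五千七百一十一 (Chinese numeral) → 5×1000 + 7×100 + 1×10 + 1 = 5711 (decimal)
Compute gcd(8893, 5711) = 1
1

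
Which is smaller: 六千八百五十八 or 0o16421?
Convert 六千八百五十八 (Chinese numeral) → 6×1000 + 8×100 + 5×10 + 8 = 6858 (decimal)
Convert 0o16421 (octal) → 1×4096 + 6×512 + 4×64 + 2×8 + 1 = 7441 (decimal)
Compare 6858 vs 7441: smaller = 6858
6858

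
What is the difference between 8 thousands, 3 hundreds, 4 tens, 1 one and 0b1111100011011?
Convert 8 thousands, 3 hundreds, 4 tens, 1 one (place-value notation) → 8×1000 + 3×100 + 4×10 + 1 = 8341 (decimal)
Convert 0b1111100011011 (binary) → 4096 + 2048 + 1024 + 512 + 256 + 16 + 8 + 2 + 1 = 7963 (decimal)
Difference: |8341 - 7963| = 378
378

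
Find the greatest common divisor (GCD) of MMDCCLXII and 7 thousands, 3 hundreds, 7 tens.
Convert MMDCCLXII (Roman numeral) → 1000 + 1000 + 500 + 100 + 100 + 50 + 10 + 1 + 1 = 2762 (decimal)
Convert 7 thousands, 3 hundreds, 7 tens (place-value notation) → 7×1000 + 3×100 + 7×10 = 7370 (decimal)
Compute gcd(2762, 7370) = 2
2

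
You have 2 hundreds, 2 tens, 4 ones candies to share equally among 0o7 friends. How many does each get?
Convert 2 hundreds, 2 tens, 4 ones (place-value notation) → 2×100 + 2×10 + 4 = 224 (decimal)
Convert 0o7 (octal) → 7 (decimal)
Compute 224 ÷ 7 = 32
32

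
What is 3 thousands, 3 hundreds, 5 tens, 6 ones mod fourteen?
Convert 3 thousands, 3 hundreds, 5 tens, 6 ones (place-value notation) → 3×1000 + 3×100 + 5×10 + 6 = 3356 (decimal)
Convert fourteen (English words) → 14 (decimal)
Compute 3356 mod 14 = 10
10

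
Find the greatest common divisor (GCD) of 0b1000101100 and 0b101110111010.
Convert 0b1000101100 (binary) → 512 + 32 + 8 + 4 = 556 (decimal)
Convert 0b101110111010 (binary) → 2048 + 512 + 256 + 128 + 32 + 16 + 8 + 2 = 3002 (decimal)
Compute gcd(556, 3002) = 2
2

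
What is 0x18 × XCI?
Convert 0x18 (hexadecimal) → 1×16 + 8 = 24 (decimal)
Convert XCI (Roman numeral) → 90 + 1 = 91 (decimal)
Compute 24 × 91 = 2184
2184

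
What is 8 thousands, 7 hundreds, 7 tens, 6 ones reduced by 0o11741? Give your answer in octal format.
Convert 8 thousands, 7 hundreds, 7 tens, 6 ones (place-value notation) → 8×1000 + 7×100 + 7×10 + 6 = 8776 (decimal)
Convert 0o11741 (octal) → 1×4096 + 1×512 + 7×64 + 4×8 + 1 = 5089 (decimal)
Compute 8776 - 5089 = 3687
Convert 3687 (decimal) → 3687 = 7×512 + 1×64 + 4×8 + 7 → 0o7147 (octal)
0o7147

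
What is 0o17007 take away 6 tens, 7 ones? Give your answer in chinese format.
Convert 0o17007 (octal) → 1×4096 + 7×512 + 7 = 7687 (decimal)
Convert 6 tens, 7 ones (place-value notation) → 6×10 + 7 = 67 (decimal)
Compute 7687 - 67 = 7620
Convert 7620 (decimal) → 7620 = 7×1000 + 6×100 + 2×10 → 七千六百二十 (Chinese numeral)
七千六百二十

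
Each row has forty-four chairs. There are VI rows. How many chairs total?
Convert forty-four (English words) → 44 (decimal)
Convert VI (Roman numeral) → 5 + 1 = 6 (decimal)
Compute 44 × 6 = 264
264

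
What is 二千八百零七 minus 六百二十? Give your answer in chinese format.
Convert 二千八百零七 (Chinese numeral) → 2×1000 + 8×100 + 7 = 2807 (decimal)
Convert 六百二十 (Chinese numeral) → 6×100 + 2×10 = 620 (decimal)
Compute 2807 - 620 = 2187
Convert 2187 (decimal) → 2187 = 2×1000 + 1×100 + 8×10 + 7 → 二千一百八十七 (Chinese numeral)
二千一百八十七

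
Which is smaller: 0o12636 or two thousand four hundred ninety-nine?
Convert 0o12636 (octal) → 1×4096 + 2×512 + 6×64 + 3×8 + 6 = 5534 (decimal)
Convert two thousand four hundred ninety-nine (English words) → 2×1000 + 4×100 + 99 = 2499 (decimal)
Compare 5534 vs 2499: smaller = 2499
2499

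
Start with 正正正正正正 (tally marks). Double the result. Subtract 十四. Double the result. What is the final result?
Convert 正正正正正正 (tally marks) → 5 + 5 + 5 + 5 + 5 + 5 = 30 (decimal)
Start: 30
30 × 2 = 60
Convert 十四 (Chinese numeral) → 1×10 + 4 = 14 (decimal)
60 - 14 = 46
46 × 2 = 92
92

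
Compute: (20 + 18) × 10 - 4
Parentheses first: 20 + 18 = 38
Multiply: 38 × 10 = 380
Subtract: 380 - 4 = 376
376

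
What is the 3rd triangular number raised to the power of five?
Convert the 3rd triangular number (triangular index) → 3×4/2 = 6 (decimal)
Convert five (English words) → 5 (decimal)
Compute 6 ^ 5 = 7776
7776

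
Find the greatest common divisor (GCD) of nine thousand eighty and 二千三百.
Convert nine thousand eighty (English words) → 9×1000 + 80 = 9080 (decimal)
Convert 二千三百 (Chinese numeral) → 2×1000 + 3×100 = 2300 (decimal)
Compute gcd(9080, 2300) = 20
20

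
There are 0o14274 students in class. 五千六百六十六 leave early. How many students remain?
Convert 0o14274 (octal) → 1×4096 + 4×512 + 2×64 + 7×8 + 4 = 6332 (decimal)
Convert 五千六百六十六 (Chinese numeral) → 5×1000 + 6×100 + 6×10 + 6 = 5666 (decimal)
Compute 6332 - 5666 = 666
666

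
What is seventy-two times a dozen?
Convert seventy-two (English words) → 72 (decimal)
Convert a dozen (colloquial) → 12 (decimal)
Compute 72 × 12 = 864
864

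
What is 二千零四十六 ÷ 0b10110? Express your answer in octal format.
Convert 二千零四十六 (Chinese numeral) → 2×1000 + 4×10 + 6 = 2046 (decimal)
Convert 0b10110 (binary) → 16 + 4 + 2 = 22 (decimal)
Compute 2046 ÷ 22 = 93
Convert 93 (decimal) → 93 = 1×64 + 3×8 + 5 → 0o135 (octal)
0o135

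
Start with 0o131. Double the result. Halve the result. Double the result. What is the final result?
Convert 0o131 (octal) → 1×64 + 3×8 + 1 = 89 (decimal)
Start: 89
89 × 2 = 178
178 ÷ 2 = 89
89 × 2 = 178
178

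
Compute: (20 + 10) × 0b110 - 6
Convert 0b110 (binary) → 4 + 2 = 6 (decimal)
Expression in decimal: (20 + 10) × 6 - 6
Parentheses first: 20 + 10 = 30
Multiply: 30 × 6 = 180
Subtract: 180 - 6 = 174
174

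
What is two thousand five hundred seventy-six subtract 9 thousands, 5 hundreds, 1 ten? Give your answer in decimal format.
Convert two thousand five hundred seventy-six (English words) → 2×1000 + 5×100 + 76 = 2576 (decimal)
Convert 9 thousands, 5 hundreds, 1 ten (place-value notation) → 9×1000 + 5×100 + 1×10 = 9510 (decimal)
Compute 2576 - 9510 = -6934
-6934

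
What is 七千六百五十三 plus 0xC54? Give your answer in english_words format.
Convert 七千六百五十三 (Chinese numeral) → 7×1000 + 6×100 + 5×10 + 3 = 7653 (decimal)
Convert 0xC54 (hexadecimal) → 12×256 + 5×16 + 4 = 3156 (decimal)
Compute 7653 + 3156 = 10809
Convert 10809 (decimal) → 10809 = 10×1000 + 8×100 + 9 → ten thousand eight hundred nine (English words)
ten thousand eight hundred nine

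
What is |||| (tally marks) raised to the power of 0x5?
Convert |||| (tally marks) → 4 (decimal)
Convert 0x5 (hexadecimal) → 5 (decimal)
Compute 4 ^ 5 = 1024
1024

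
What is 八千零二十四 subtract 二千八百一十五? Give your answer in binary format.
Convert 八千零二十四 (Chinese numeral) → 8×1000 + 2×10 + 4 = 8024 (decimal)
Convert 二千八百一十五 (Chinese numeral) → 2×1000 + 8×100 + 1×10 + 5 = 2815 (decimal)
Compute 8024 - 2815 = 5209
Convert 5209 (decimal) → 5209 = 4096 + 1024 + 64 + 16 + 8 + 1 → 0b1010001011001 (binary)
0b1010001011001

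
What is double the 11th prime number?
The 11th prime number = 31
Compute 31 × 2 = 62
62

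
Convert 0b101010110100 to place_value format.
Convert 0b101010110100 (binary) → 2048 + 512 + 128 + 32 + 16 + 4 = 2740 (decimal)
Convert 2740 (decimal) → 2740 = 2×1000 + 7×100 + 4×10 → 2 thousands, 7 hundreds, 4 tens (place-value notation)
2 thousands, 7 hundreds, 4 tens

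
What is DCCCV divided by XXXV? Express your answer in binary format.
Convert DCCCV (Roman numeral) → 500 + 100 + 100 + 100 + 5 = 805 (decimal)
Convert XXXV (Roman numeral) → 10 + 10 + 10 + 5 = 35 (decimal)
Compute 805 ÷ 35 = 23
Convert 23 (decimal) → 23 = 16 + 4 + 2 + 1 → 0b10111 (binary)
0b10111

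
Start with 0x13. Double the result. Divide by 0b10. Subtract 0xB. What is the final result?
Convert 0x13 (hexadecimal) → 1×16 + 3 = 19 (decimal)
Start: 19
19 × 2 = 38
Convert 0b10 (binary) → 2 (decimal)
38 ÷ 2 = 19
Convert 0xB (hexadecimal) → 11 (decimal)
19 - 11 = 8
8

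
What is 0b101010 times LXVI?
Convert 0b101010 (binary) → 32 + 8 + 2 = 42 (decimal)
Convert LXVI (Roman numeral) → 50 + 10 + 5 + 1 = 66 (decimal)
Compute 42 × 66 = 2772
2772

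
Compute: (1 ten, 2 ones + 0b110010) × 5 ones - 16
Convert 1 ten, 2 ones (place-value notation) → 1×10 + 2 = 12 (decimal)
Convert 0b110010 (binary) → 32 + 16 + 2 = 50 (decimal)
Convert 5 ones (place-value notation) → 5 (decimal)
Expression in decimal: (12 + 50) × 5 - 16
Parentheses first: 12 + 50 = 62
Multiply: 62 × 5 = 310
Subtract: 310 - 16 = 294
294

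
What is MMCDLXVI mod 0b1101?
Convert MMCDLXVI (Roman numeral) → 1000 + 1000 + 400 + 50 + 10 + 5 + 1 = 2466 (decimal)
Convert 0b1101 (binary) → 8 + 4 + 1 = 13 (decimal)
Compute 2466 mod 13 = 9
9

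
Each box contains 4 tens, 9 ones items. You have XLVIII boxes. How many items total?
Convert 4 tens, 9 ones (place-value notation) → 4×10 + 9 = 49 (decimal)
Convert XLVIII (Roman numeral) → 40 + 5 + 1 + 1 + 1 = 48 (decimal)
Compute 49 × 48 = 2352
2352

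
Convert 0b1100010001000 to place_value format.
Convert 0b1100010001000 (binary) → 4096 + 2048 + 128 + 8 = 6280 (decimal)
Convert 6280 (decimal) → 6280 = 6×1000 + 2×100 + 8×10 → 6 thousands, 2 hundreds, 8 tens (place-value notation)
6 thousands, 2 hundreds, 8 tens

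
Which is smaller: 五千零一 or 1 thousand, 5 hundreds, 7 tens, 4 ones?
Convert 五千零一 (Chinese numeral) → 5×1000 + 1 = 5001 (decimal)
Convert 1 thousand, 5 hundreds, 7 tens, 4 ones (place-value notation) → 1×1000 + 5×100 + 7×10 + 4 = 1574 (decimal)
Compare 5001 vs 1574: smaller = 1574
1574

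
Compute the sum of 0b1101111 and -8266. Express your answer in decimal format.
Convert 0b1101111 (binary) → 64 + 32 + 8 + 4 + 2 + 1 = 111 (decimal)
Compute 111 + -8266 = -8155
-8155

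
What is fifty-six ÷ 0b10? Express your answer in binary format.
Convert fifty-six (English words) → 56 (decimal)
Convert 0b10 (binary) → 2 (decimal)
Compute 56 ÷ 2 = 28
Convert 28 (decimal) → 28 = 16 + 8 + 4 → 0b11100 (binary)
0b11100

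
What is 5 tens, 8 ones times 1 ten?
Convert 5 tens, 8 ones (place-value notation) → 5×10 + 8 = 58 (decimal)
Convert 1 ten (place-value notation) → 1×10 = 10 (decimal)
Compute 58 × 10 = 580
580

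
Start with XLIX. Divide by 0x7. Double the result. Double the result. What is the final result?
Convert XLIX (Roman numeral) → 40 + 9 = 49 (decimal)
Start: 49
Convert 0x7 (hexadecimal) → 7 (decimal)
49 ÷ 7 = 7
7 × 2 = 14
14 × 2 = 28
28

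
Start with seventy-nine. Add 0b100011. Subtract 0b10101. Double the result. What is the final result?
Convert seventy-nine (English words) → 79 (decimal)
Start: 79
Convert 0b100011 (binary) → 32 + 2 + 1 = 35 (decimal)
79 + 35 = 114
Convert 0b10101 (binary) → 16 + 4 + 1 = 21 (decimal)
114 - 21 = 93
93 × 2 = 186
186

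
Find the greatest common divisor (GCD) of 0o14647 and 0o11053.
Convert 0o14647 (octal) → 1×4096 + 4×512 + 6×64 + 4×8 + 7 = 6567 (decimal)
Convert 0o11053 (octal) → 1×4096 + 1×512 + 5×8 + 3 = 4651 (decimal)
Compute gcd(6567, 4651) = 1
1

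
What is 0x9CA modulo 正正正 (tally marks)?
Convert 0x9CA (hexadecimal) → 9×256 + 12×16 + 10 = 2506 (decimal)
Convert 正正正 (tally marks) → 5 + 5 + 5 = 15 (decimal)
Compute 2506 mod 15 = 1
1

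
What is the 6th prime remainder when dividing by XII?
Convert the 6th prime (prime index) → 13 (decimal)
Convert XII (Roman numeral) → 10 + 1 + 1 = 12 (decimal)
Compute 13 mod 12 = 1
1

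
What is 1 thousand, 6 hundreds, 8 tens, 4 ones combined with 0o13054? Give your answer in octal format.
Convert 1 thousand, 6 hundreds, 8 tens, 4 ones (place-value notation) → 1×1000 + 6×100 + 8×10 + 4 = 1684 (decimal)
Convert 0o13054 (octal) → 1×4096 + 3×512 + 5×8 + 4 = 5676 (decimal)
Compute 1684 + 5676 = 7360
Convert 7360 (decimal) → 7360 = 1×4096 + 6×512 + 3×64 → 0o16300 (octal)
0o16300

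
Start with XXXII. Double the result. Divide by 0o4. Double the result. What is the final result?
Convert XXXII (Roman numeral) → 10 + 10 + 10 + 1 + 1 = 32 (decimal)
Start: 32
32 × 2 = 64
Convert 0o4 (octal) → 4 (decimal)
64 ÷ 4 = 16
16 × 2 = 32
32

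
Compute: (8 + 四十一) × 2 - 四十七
Convert 四十一 (Chinese numeral) → 4×10 + 1 = 41 (decimal)
Convert 四十七 (Chinese numeral) → 4×10 + 7 = 47 (decimal)
Expression in decimal: (8 + 41) × 2 - 47
Parentheses first: 8 + 41 = 49
Multiply: 49 × 2 = 98
Subtract: 98 - 47 = 51
51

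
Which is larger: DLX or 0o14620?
Convert DLX (Roman numeral) → 500 + 50 + 10 = 560 (decimal)
Convert 0o14620 (octal) → 1×4096 + 4×512 + 6×64 + 2×8 = 6544 (decimal)
Compare 560 vs 6544: larger = 6544
6544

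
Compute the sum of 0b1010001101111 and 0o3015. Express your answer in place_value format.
Convert 0b1010001101111 (binary) → 4096 + 1024 + 64 + 32 + 8 + 4 + 2 + 1 = 5231 (decimal)
Convert 0o3015 (octal) → 3×512 + 1×8 + 5 = 1549 (decimal)
Compute 5231 + 1549 = 6780
Convert 6780 (decimal) → 6780 = 6×1000 + 7×100 + 8×10 → 6 thousands, 7 hundreds, 8 tens (place-value notation)
6 thousands, 7 hundreds, 8 tens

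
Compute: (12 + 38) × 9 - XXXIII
Convert XXXIII (Roman numeral) → 10 + 10 + 10 + 1 + 1 + 1 = 33 (decimal)
Expression in decimal: (12 + 38) × 9 - 33
Parentheses first: 12 + 38 = 50
Multiply: 50 × 9 = 450
Subtract: 450 - 33 = 417
417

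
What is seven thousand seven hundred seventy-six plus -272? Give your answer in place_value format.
Convert seven thousand seven hundred seventy-six (English words) → 7×1000 + 7×100 + 76 = 7776 (decimal)
Compute 7776 + -272 = 7504
Convert 7504 (decimal) → 7504 = 7×1000 + 5×100 + 4 → 7 thousands, 5 hundreds, 4 ones (place-value notation)
7 thousands, 5 hundreds, 4 ones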